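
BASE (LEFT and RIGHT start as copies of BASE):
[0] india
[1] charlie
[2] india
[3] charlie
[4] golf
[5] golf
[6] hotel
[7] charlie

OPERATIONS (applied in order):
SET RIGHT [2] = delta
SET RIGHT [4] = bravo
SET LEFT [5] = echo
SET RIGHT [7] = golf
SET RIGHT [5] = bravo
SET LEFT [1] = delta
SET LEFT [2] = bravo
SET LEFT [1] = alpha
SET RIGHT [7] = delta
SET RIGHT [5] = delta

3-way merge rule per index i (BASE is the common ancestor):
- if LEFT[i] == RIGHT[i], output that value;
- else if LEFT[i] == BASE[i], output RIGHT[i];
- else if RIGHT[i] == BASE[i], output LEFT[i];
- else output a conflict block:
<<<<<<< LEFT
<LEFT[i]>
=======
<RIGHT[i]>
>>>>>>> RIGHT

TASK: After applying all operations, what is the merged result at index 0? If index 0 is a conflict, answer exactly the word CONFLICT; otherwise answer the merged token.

Answer: india

Derivation:
Final LEFT:  [india, alpha, bravo, charlie, golf, echo, hotel, charlie]
Final RIGHT: [india, charlie, delta, charlie, bravo, delta, hotel, delta]
i=0: L=india R=india -> agree -> india
i=1: L=alpha, R=charlie=BASE -> take LEFT -> alpha
i=2: BASE=india L=bravo R=delta all differ -> CONFLICT
i=3: L=charlie R=charlie -> agree -> charlie
i=4: L=golf=BASE, R=bravo -> take RIGHT -> bravo
i=5: BASE=golf L=echo R=delta all differ -> CONFLICT
i=6: L=hotel R=hotel -> agree -> hotel
i=7: L=charlie=BASE, R=delta -> take RIGHT -> delta
Index 0 -> india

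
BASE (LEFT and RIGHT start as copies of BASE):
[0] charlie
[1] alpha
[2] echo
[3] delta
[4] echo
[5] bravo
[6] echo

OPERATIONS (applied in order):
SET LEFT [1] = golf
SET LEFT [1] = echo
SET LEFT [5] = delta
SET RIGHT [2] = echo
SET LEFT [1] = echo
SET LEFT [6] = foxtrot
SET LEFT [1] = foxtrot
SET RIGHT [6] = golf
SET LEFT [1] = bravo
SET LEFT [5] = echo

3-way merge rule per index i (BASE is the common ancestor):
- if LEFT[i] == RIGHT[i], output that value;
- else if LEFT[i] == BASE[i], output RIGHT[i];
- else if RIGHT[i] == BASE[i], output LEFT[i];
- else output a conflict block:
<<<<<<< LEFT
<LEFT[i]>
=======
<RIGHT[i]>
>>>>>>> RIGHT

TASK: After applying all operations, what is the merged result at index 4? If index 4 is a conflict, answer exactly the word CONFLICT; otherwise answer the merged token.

Answer: echo

Derivation:
Final LEFT:  [charlie, bravo, echo, delta, echo, echo, foxtrot]
Final RIGHT: [charlie, alpha, echo, delta, echo, bravo, golf]
i=0: L=charlie R=charlie -> agree -> charlie
i=1: L=bravo, R=alpha=BASE -> take LEFT -> bravo
i=2: L=echo R=echo -> agree -> echo
i=3: L=delta R=delta -> agree -> delta
i=4: L=echo R=echo -> agree -> echo
i=5: L=echo, R=bravo=BASE -> take LEFT -> echo
i=6: BASE=echo L=foxtrot R=golf all differ -> CONFLICT
Index 4 -> echo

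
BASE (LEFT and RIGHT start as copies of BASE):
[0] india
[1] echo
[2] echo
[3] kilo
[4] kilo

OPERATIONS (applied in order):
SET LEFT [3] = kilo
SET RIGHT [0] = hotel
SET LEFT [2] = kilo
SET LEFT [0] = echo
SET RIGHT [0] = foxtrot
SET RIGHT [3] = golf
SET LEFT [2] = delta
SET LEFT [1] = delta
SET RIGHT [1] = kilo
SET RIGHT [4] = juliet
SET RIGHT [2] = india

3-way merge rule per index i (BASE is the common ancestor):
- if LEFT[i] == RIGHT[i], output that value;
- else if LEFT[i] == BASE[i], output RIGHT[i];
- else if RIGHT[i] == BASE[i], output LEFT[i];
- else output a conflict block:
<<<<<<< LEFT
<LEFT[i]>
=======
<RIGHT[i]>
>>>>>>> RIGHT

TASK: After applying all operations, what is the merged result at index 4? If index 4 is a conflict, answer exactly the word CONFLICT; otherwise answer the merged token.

Final LEFT:  [echo, delta, delta, kilo, kilo]
Final RIGHT: [foxtrot, kilo, india, golf, juliet]
i=0: BASE=india L=echo R=foxtrot all differ -> CONFLICT
i=1: BASE=echo L=delta R=kilo all differ -> CONFLICT
i=2: BASE=echo L=delta R=india all differ -> CONFLICT
i=3: L=kilo=BASE, R=golf -> take RIGHT -> golf
i=4: L=kilo=BASE, R=juliet -> take RIGHT -> juliet
Index 4 -> juliet

Answer: juliet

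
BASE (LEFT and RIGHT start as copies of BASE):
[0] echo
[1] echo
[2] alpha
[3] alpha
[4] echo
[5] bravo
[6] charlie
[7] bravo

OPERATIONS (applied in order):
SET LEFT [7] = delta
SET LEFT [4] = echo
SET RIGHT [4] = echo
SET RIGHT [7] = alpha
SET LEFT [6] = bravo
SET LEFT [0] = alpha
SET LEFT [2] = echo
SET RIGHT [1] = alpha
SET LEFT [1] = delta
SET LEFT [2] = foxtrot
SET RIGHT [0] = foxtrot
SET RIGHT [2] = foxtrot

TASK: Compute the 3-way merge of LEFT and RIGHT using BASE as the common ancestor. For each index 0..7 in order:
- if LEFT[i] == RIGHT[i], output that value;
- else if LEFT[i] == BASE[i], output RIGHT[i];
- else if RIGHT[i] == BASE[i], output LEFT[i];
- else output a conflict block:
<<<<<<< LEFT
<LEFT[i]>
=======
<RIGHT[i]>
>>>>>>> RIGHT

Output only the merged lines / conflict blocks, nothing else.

Final LEFT:  [alpha, delta, foxtrot, alpha, echo, bravo, bravo, delta]
Final RIGHT: [foxtrot, alpha, foxtrot, alpha, echo, bravo, charlie, alpha]
i=0: BASE=echo L=alpha R=foxtrot all differ -> CONFLICT
i=1: BASE=echo L=delta R=alpha all differ -> CONFLICT
i=2: L=foxtrot R=foxtrot -> agree -> foxtrot
i=3: L=alpha R=alpha -> agree -> alpha
i=4: L=echo R=echo -> agree -> echo
i=5: L=bravo R=bravo -> agree -> bravo
i=6: L=bravo, R=charlie=BASE -> take LEFT -> bravo
i=7: BASE=bravo L=delta R=alpha all differ -> CONFLICT

Answer: <<<<<<< LEFT
alpha
=======
foxtrot
>>>>>>> RIGHT
<<<<<<< LEFT
delta
=======
alpha
>>>>>>> RIGHT
foxtrot
alpha
echo
bravo
bravo
<<<<<<< LEFT
delta
=======
alpha
>>>>>>> RIGHT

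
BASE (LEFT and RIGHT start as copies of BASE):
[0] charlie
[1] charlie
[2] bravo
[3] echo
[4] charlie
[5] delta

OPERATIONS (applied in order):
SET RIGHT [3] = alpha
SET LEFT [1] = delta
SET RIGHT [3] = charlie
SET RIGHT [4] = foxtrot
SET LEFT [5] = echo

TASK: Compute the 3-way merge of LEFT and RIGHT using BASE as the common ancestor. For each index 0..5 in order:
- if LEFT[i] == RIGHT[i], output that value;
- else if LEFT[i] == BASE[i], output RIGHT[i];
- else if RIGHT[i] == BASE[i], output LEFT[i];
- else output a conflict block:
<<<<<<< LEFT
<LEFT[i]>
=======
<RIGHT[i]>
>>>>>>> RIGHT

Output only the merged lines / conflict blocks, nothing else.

Answer: charlie
delta
bravo
charlie
foxtrot
echo

Derivation:
Final LEFT:  [charlie, delta, bravo, echo, charlie, echo]
Final RIGHT: [charlie, charlie, bravo, charlie, foxtrot, delta]
i=0: L=charlie R=charlie -> agree -> charlie
i=1: L=delta, R=charlie=BASE -> take LEFT -> delta
i=2: L=bravo R=bravo -> agree -> bravo
i=3: L=echo=BASE, R=charlie -> take RIGHT -> charlie
i=4: L=charlie=BASE, R=foxtrot -> take RIGHT -> foxtrot
i=5: L=echo, R=delta=BASE -> take LEFT -> echo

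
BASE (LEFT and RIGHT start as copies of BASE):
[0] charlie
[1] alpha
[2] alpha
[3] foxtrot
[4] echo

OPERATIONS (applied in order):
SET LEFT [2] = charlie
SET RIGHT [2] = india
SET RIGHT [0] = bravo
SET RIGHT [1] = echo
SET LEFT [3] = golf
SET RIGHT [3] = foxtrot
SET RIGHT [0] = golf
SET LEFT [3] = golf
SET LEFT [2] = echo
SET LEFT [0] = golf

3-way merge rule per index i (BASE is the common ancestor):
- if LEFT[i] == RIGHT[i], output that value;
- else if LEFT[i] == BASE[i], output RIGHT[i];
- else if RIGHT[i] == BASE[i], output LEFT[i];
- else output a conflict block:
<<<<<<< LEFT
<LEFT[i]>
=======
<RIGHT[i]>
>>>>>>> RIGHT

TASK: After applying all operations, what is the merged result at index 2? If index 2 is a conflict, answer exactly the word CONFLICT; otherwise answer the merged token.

Final LEFT:  [golf, alpha, echo, golf, echo]
Final RIGHT: [golf, echo, india, foxtrot, echo]
i=0: L=golf R=golf -> agree -> golf
i=1: L=alpha=BASE, R=echo -> take RIGHT -> echo
i=2: BASE=alpha L=echo R=india all differ -> CONFLICT
i=3: L=golf, R=foxtrot=BASE -> take LEFT -> golf
i=4: L=echo R=echo -> agree -> echo
Index 2 -> CONFLICT

Answer: CONFLICT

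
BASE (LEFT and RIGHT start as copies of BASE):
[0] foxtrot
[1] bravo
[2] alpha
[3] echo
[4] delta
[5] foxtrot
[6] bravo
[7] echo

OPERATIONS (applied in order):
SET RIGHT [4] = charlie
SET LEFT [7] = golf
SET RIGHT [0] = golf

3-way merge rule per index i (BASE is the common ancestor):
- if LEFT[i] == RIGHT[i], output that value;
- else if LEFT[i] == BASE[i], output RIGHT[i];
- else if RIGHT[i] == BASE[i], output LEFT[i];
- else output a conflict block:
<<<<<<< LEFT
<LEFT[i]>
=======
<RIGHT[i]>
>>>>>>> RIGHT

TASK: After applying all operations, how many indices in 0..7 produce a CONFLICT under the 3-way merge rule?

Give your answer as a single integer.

Final LEFT:  [foxtrot, bravo, alpha, echo, delta, foxtrot, bravo, golf]
Final RIGHT: [golf, bravo, alpha, echo, charlie, foxtrot, bravo, echo]
i=0: L=foxtrot=BASE, R=golf -> take RIGHT -> golf
i=1: L=bravo R=bravo -> agree -> bravo
i=2: L=alpha R=alpha -> agree -> alpha
i=3: L=echo R=echo -> agree -> echo
i=4: L=delta=BASE, R=charlie -> take RIGHT -> charlie
i=5: L=foxtrot R=foxtrot -> agree -> foxtrot
i=6: L=bravo R=bravo -> agree -> bravo
i=7: L=golf, R=echo=BASE -> take LEFT -> golf
Conflict count: 0

Answer: 0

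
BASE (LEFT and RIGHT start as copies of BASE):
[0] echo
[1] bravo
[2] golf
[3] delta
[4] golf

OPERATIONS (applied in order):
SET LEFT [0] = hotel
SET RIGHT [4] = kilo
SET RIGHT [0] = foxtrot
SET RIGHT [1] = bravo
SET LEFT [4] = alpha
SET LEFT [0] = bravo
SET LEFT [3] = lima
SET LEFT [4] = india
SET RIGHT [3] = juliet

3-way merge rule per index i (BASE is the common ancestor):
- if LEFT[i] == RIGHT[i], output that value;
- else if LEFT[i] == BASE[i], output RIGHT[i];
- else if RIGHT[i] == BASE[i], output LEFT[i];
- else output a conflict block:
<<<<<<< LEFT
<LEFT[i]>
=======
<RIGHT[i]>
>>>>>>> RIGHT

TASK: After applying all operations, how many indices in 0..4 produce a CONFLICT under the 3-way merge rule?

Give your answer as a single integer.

Answer: 3

Derivation:
Final LEFT:  [bravo, bravo, golf, lima, india]
Final RIGHT: [foxtrot, bravo, golf, juliet, kilo]
i=0: BASE=echo L=bravo R=foxtrot all differ -> CONFLICT
i=1: L=bravo R=bravo -> agree -> bravo
i=2: L=golf R=golf -> agree -> golf
i=3: BASE=delta L=lima R=juliet all differ -> CONFLICT
i=4: BASE=golf L=india R=kilo all differ -> CONFLICT
Conflict count: 3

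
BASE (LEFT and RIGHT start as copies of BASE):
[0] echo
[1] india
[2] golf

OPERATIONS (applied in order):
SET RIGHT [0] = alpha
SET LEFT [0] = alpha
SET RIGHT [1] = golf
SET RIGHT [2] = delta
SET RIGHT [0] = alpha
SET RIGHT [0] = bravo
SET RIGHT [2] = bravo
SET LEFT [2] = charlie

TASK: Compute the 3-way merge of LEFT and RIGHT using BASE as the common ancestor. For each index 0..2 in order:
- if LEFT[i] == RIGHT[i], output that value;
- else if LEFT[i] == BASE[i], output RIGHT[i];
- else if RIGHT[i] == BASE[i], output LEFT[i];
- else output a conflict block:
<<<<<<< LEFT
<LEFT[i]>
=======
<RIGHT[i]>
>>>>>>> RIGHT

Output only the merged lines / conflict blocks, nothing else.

Final LEFT:  [alpha, india, charlie]
Final RIGHT: [bravo, golf, bravo]
i=0: BASE=echo L=alpha R=bravo all differ -> CONFLICT
i=1: L=india=BASE, R=golf -> take RIGHT -> golf
i=2: BASE=golf L=charlie R=bravo all differ -> CONFLICT

Answer: <<<<<<< LEFT
alpha
=======
bravo
>>>>>>> RIGHT
golf
<<<<<<< LEFT
charlie
=======
bravo
>>>>>>> RIGHT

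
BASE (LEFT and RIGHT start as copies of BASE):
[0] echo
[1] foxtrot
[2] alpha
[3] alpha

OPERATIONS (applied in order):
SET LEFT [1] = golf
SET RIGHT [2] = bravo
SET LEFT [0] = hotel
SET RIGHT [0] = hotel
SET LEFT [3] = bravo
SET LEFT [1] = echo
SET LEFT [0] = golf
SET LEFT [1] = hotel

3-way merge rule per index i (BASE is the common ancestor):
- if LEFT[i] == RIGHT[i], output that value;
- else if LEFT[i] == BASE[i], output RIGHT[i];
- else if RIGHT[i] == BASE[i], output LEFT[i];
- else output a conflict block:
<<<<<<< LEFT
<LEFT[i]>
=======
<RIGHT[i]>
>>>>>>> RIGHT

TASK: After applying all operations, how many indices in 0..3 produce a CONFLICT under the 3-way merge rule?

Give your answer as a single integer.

Final LEFT:  [golf, hotel, alpha, bravo]
Final RIGHT: [hotel, foxtrot, bravo, alpha]
i=0: BASE=echo L=golf R=hotel all differ -> CONFLICT
i=1: L=hotel, R=foxtrot=BASE -> take LEFT -> hotel
i=2: L=alpha=BASE, R=bravo -> take RIGHT -> bravo
i=3: L=bravo, R=alpha=BASE -> take LEFT -> bravo
Conflict count: 1

Answer: 1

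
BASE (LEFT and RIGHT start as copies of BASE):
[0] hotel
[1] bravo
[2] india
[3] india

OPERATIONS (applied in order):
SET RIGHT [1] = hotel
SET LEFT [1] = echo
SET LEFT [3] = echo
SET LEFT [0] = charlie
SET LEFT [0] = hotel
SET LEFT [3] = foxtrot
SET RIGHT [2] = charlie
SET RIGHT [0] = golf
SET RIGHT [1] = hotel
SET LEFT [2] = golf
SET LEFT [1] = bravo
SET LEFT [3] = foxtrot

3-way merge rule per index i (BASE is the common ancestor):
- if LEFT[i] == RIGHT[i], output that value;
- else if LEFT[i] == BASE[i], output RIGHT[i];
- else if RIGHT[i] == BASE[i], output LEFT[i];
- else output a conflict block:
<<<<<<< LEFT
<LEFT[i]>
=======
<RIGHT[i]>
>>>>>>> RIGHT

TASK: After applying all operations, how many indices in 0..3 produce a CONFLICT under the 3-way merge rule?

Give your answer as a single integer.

Final LEFT:  [hotel, bravo, golf, foxtrot]
Final RIGHT: [golf, hotel, charlie, india]
i=0: L=hotel=BASE, R=golf -> take RIGHT -> golf
i=1: L=bravo=BASE, R=hotel -> take RIGHT -> hotel
i=2: BASE=india L=golf R=charlie all differ -> CONFLICT
i=3: L=foxtrot, R=india=BASE -> take LEFT -> foxtrot
Conflict count: 1

Answer: 1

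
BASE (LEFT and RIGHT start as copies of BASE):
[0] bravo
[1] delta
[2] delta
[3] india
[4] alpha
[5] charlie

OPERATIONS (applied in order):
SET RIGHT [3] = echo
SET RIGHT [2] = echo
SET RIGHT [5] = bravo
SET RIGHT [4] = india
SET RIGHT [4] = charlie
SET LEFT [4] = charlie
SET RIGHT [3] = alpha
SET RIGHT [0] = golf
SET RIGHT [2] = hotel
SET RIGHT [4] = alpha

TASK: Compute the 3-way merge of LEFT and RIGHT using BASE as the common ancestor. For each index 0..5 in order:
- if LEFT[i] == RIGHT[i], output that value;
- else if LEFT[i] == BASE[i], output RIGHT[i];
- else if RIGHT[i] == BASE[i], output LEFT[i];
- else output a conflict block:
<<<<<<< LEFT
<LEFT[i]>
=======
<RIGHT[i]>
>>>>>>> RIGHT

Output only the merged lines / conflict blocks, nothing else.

Final LEFT:  [bravo, delta, delta, india, charlie, charlie]
Final RIGHT: [golf, delta, hotel, alpha, alpha, bravo]
i=0: L=bravo=BASE, R=golf -> take RIGHT -> golf
i=1: L=delta R=delta -> agree -> delta
i=2: L=delta=BASE, R=hotel -> take RIGHT -> hotel
i=3: L=india=BASE, R=alpha -> take RIGHT -> alpha
i=4: L=charlie, R=alpha=BASE -> take LEFT -> charlie
i=5: L=charlie=BASE, R=bravo -> take RIGHT -> bravo

Answer: golf
delta
hotel
alpha
charlie
bravo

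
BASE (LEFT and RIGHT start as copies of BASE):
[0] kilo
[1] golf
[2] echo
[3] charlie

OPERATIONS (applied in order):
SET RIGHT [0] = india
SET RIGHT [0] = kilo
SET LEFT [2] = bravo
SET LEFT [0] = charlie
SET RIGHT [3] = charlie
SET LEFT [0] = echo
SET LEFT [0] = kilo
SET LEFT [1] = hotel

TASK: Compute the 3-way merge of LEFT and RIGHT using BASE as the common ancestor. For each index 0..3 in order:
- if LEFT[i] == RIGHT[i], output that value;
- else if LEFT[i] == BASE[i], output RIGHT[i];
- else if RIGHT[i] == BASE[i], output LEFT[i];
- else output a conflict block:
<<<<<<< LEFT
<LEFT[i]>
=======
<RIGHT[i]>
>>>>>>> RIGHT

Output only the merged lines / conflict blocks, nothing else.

Final LEFT:  [kilo, hotel, bravo, charlie]
Final RIGHT: [kilo, golf, echo, charlie]
i=0: L=kilo R=kilo -> agree -> kilo
i=1: L=hotel, R=golf=BASE -> take LEFT -> hotel
i=2: L=bravo, R=echo=BASE -> take LEFT -> bravo
i=3: L=charlie R=charlie -> agree -> charlie

Answer: kilo
hotel
bravo
charlie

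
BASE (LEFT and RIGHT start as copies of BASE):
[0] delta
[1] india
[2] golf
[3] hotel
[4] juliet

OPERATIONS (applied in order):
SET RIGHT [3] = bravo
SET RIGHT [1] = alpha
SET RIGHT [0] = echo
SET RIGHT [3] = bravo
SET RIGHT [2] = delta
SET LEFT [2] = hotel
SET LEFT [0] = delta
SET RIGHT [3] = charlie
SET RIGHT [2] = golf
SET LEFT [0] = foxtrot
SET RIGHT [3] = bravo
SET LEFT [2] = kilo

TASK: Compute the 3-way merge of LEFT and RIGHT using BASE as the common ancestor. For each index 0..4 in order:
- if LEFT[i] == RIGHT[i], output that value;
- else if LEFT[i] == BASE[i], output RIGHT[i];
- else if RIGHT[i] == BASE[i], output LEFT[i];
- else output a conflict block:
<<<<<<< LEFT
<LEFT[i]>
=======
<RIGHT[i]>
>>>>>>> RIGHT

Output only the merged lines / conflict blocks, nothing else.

Answer: <<<<<<< LEFT
foxtrot
=======
echo
>>>>>>> RIGHT
alpha
kilo
bravo
juliet

Derivation:
Final LEFT:  [foxtrot, india, kilo, hotel, juliet]
Final RIGHT: [echo, alpha, golf, bravo, juliet]
i=0: BASE=delta L=foxtrot R=echo all differ -> CONFLICT
i=1: L=india=BASE, R=alpha -> take RIGHT -> alpha
i=2: L=kilo, R=golf=BASE -> take LEFT -> kilo
i=3: L=hotel=BASE, R=bravo -> take RIGHT -> bravo
i=4: L=juliet R=juliet -> agree -> juliet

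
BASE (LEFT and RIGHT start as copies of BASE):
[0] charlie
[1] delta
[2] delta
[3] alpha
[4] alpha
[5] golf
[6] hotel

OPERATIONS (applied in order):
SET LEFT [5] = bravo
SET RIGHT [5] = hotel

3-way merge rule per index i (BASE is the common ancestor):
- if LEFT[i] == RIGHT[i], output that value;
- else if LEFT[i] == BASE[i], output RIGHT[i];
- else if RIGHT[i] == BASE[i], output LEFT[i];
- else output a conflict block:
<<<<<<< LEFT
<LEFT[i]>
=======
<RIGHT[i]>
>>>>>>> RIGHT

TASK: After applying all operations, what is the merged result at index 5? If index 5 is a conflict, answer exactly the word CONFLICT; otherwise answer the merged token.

Final LEFT:  [charlie, delta, delta, alpha, alpha, bravo, hotel]
Final RIGHT: [charlie, delta, delta, alpha, alpha, hotel, hotel]
i=0: L=charlie R=charlie -> agree -> charlie
i=1: L=delta R=delta -> agree -> delta
i=2: L=delta R=delta -> agree -> delta
i=3: L=alpha R=alpha -> agree -> alpha
i=4: L=alpha R=alpha -> agree -> alpha
i=5: BASE=golf L=bravo R=hotel all differ -> CONFLICT
i=6: L=hotel R=hotel -> agree -> hotel
Index 5 -> CONFLICT

Answer: CONFLICT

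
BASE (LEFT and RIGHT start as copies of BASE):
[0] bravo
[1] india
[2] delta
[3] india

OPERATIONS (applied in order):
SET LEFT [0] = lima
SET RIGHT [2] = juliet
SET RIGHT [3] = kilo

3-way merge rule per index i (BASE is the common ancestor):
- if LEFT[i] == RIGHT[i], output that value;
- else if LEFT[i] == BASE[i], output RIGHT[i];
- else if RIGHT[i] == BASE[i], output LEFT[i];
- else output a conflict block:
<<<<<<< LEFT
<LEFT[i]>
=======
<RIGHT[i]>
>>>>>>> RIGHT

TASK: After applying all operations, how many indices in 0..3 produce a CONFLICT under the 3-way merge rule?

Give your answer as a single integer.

Answer: 0

Derivation:
Final LEFT:  [lima, india, delta, india]
Final RIGHT: [bravo, india, juliet, kilo]
i=0: L=lima, R=bravo=BASE -> take LEFT -> lima
i=1: L=india R=india -> agree -> india
i=2: L=delta=BASE, R=juliet -> take RIGHT -> juliet
i=3: L=india=BASE, R=kilo -> take RIGHT -> kilo
Conflict count: 0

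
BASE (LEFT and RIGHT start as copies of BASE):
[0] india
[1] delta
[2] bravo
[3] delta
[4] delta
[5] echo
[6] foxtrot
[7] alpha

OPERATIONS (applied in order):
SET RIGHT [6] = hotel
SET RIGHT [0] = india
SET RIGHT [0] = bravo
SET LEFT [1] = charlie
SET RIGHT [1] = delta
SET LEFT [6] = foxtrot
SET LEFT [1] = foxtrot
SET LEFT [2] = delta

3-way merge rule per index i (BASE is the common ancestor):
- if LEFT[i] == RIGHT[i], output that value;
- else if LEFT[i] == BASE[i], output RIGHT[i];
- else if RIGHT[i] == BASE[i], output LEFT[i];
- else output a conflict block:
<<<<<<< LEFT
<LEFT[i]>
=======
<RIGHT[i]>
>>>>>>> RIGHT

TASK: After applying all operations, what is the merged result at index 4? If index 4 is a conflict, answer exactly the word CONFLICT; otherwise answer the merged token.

Final LEFT:  [india, foxtrot, delta, delta, delta, echo, foxtrot, alpha]
Final RIGHT: [bravo, delta, bravo, delta, delta, echo, hotel, alpha]
i=0: L=india=BASE, R=bravo -> take RIGHT -> bravo
i=1: L=foxtrot, R=delta=BASE -> take LEFT -> foxtrot
i=2: L=delta, R=bravo=BASE -> take LEFT -> delta
i=3: L=delta R=delta -> agree -> delta
i=4: L=delta R=delta -> agree -> delta
i=5: L=echo R=echo -> agree -> echo
i=6: L=foxtrot=BASE, R=hotel -> take RIGHT -> hotel
i=7: L=alpha R=alpha -> agree -> alpha
Index 4 -> delta

Answer: delta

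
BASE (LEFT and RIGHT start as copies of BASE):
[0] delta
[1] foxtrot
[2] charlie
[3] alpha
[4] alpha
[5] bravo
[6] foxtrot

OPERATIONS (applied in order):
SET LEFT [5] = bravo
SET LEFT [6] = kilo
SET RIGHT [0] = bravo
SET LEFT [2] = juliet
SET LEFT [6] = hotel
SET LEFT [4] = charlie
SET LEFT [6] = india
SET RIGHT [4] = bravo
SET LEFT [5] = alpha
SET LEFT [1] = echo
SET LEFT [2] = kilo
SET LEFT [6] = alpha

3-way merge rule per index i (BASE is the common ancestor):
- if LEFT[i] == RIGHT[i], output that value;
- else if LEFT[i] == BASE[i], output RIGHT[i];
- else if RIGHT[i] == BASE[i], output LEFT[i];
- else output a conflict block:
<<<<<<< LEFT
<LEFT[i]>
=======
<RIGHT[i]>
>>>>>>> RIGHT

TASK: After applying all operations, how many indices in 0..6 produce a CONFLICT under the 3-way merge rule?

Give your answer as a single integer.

Answer: 1

Derivation:
Final LEFT:  [delta, echo, kilo, alpha, charlie, alpha, alpha]
Final RIGHT: [bravo, foxtrot, charlie, alpha, bravo, bravo, foxtrot]
i=0: L=delta=BASE, R=bravo -> take RIGHT -> bravo
i=1: L=echo, R=foxtrot=BASE -> take LEFT -> echo
i=2: L=kilo, R=charlie=BASE -> take LEFT -> kilo
i=3: L=alpha R=alpha -> agree -> alpha
i=4: BASE=alpha L=charlie R=bravo all differ -> CONFLICT
i=5: L=alpha, R=bravo=BASE -> take LEFT -> alpha
i=6: L=alpha, R=foxtrot=BASE -> take LEFT -> alpha
Conflict count: 1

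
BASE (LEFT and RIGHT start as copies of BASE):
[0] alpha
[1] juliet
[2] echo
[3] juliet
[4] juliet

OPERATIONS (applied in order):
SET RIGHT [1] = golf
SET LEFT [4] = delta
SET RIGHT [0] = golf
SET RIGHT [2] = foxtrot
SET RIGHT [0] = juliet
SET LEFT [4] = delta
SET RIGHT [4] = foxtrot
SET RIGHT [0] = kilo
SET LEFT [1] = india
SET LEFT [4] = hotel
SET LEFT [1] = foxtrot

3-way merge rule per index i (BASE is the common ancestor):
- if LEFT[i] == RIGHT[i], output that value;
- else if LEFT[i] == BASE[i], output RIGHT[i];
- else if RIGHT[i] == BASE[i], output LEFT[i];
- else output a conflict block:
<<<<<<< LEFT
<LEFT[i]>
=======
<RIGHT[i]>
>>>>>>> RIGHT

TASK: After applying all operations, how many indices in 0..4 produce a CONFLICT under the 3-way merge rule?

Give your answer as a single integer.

Answer: 2

Derivation:
Final LEFT:  [alpha, foxtrot, echo, juliet, hotel]
Final RIGHT: [kilo, golf, foxtrot, juliet, foxtrot]
i=0: L=alpha=BASE, R=kilo -> take RIGHT -> kilo
i=1: BASE=juliet L=foxtrot R=golf all differ -> CONFLICT
i=2: L=echo=BASE, R=foxtrot -> take RIGHT -> foxtrot
i=3: L=juliet R=juliet -> agree -> juliet
i=4: BASE=juliet L=hotel R=foxtrot all differ -> CONFLICT
Conflict count: 2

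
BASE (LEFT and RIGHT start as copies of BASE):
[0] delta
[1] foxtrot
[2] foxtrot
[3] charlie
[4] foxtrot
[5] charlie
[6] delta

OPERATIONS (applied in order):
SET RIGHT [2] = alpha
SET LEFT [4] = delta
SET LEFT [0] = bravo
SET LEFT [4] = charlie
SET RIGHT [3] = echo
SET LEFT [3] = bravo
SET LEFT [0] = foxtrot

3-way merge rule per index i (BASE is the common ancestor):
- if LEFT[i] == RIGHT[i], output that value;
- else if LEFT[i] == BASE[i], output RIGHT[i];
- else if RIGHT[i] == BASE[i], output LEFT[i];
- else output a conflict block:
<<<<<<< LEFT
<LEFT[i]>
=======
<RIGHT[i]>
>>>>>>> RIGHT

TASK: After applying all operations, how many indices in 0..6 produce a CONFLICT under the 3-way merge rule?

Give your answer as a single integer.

Final LEFT:  [foxtrot, foxtrot, foxtrot, bravo, charlie, charlie, delta]
Final RIGHT: [delta, foxtrot, alpha, echo, foxtrot, charlie, delta]
i=0: L=foxtrot, R=delta=BASE -> take LEFT -> foxtrot
i=1: L=foxtrot R=foxtrot -> agree -> foxtrot
i=2: L=foxtrot=BASE, R=alpha -> take RIGHT -> alpha
i=3: BASE=charlie L=bravo R=echo all differ -> CONFLICT
i=4: L=charlie, R=foxtrot=BASE -> take LEFT -> charlie
i=5: L=charlie R=charlie -> agree -> charlie
i=6: L=delta R=delta -> agree -> delta
Conflict count: 1

Answer: 1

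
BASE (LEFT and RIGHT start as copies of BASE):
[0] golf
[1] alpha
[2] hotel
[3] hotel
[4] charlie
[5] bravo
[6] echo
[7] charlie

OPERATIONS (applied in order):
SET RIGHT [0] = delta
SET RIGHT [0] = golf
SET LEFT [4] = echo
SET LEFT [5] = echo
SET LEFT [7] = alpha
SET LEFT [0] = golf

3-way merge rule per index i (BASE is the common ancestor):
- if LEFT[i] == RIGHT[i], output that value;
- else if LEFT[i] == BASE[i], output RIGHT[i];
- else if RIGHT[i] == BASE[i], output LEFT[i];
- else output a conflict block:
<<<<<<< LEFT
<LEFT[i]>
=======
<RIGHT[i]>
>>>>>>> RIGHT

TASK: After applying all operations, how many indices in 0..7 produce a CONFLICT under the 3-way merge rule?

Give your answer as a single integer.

Answer: 0

Derivation:
Final LEFT:  [golf, alpha, hotel, hotel, echo, echo, echo, alpha]
Final RIGHT: [golf, alpha, hotel, hotel, charlie, bravo, echo, charlie]
i=0: L=golf R=golf -> agree -> golf
i=1: L=alpha R=alpha -> agree -> alpha
i=2: L=hotel R=hotel -> agree -> hotel
i=3: L=hotel R=hotel -> agree -> hotel
i=4: L=echo, R=charlie=BASE -> take LEFT -> echo
i=5: L=echo, R=bravo=BASE -> take LEFT -> echo
i=6: L=echo R=echo -> agree -> echo
i=7: L=alpha, R=charlie=BASE -> take LEFT -> alpha
Conflict count: 0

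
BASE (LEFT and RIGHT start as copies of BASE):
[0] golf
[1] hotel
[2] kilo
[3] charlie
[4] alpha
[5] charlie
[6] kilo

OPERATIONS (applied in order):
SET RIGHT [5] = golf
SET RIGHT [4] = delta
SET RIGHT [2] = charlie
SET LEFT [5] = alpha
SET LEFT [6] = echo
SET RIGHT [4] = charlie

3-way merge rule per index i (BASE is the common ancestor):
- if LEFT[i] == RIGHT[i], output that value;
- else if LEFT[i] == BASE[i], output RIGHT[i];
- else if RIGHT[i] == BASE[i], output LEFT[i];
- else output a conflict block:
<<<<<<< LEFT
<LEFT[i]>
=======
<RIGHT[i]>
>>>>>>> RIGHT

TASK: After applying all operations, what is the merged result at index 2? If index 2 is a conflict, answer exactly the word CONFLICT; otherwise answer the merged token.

Answer: charlie

Derivation:
Final LEFT:  [golf, hotel, kilo, charlie, alpha, alpha, echo]
Final RIGHT: [golf, hotel, charlie, charlie, charlie, golf, kilo]
i=0: L=golf R=golf -> agree -> golf
i=1: L=hotel R=hotel -> agree -> hotel
i=2: L=kilo=BASE, R=charlie -> take RIGHT -> charlie
i=3: L=charlie R=charlie -> agree -> charlie
i=4: L=alpha=BASE, R=charlie -> take RIGHT -> charlie
i=5: BASE=charlie L=alpha R=golf all differ -> CONFLICT
i=6: L=echo, R=kilo=BASE -> take LEFT -> echo
Index 2 -> charlie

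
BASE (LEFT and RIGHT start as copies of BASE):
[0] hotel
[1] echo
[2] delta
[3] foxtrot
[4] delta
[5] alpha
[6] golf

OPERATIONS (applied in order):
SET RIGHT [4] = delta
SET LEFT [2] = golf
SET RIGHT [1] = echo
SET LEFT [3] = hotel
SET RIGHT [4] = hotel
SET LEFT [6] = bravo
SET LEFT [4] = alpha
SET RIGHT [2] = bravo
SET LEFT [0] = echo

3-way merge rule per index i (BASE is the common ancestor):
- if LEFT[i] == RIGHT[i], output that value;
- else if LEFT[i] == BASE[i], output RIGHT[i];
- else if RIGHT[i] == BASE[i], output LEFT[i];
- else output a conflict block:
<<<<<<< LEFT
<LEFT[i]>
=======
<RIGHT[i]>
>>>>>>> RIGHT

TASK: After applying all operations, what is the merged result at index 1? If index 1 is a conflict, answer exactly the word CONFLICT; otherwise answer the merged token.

Answer: echo

Derivation:
Final LEFT:  [echo, echo, golf, hotel, alpha, alpha, bravo]
Final RIGHT: [hotel, echo, bravo, foxtrot, hotel, alpha, golf]
i=0: L=echo, R=hotel=BASE -> take LEFT -> echo
i=1: L=echo R=echo -> agree -> echo
i=2: BASE=delta L=golf R=bravo all differ -> CONFLICT
i=3: L=hotel, R=foxtrot=BASE -> take LEFT -> hotel
i=4: BASE=delta L=alpha R=hotel all differ -> CONFLICT
i=5: L=alpha R=alpha -> agree -> alpha
i=6: L=bravo, R=golf=BASE -> take LEFT -> bravo
Index 1 -> echo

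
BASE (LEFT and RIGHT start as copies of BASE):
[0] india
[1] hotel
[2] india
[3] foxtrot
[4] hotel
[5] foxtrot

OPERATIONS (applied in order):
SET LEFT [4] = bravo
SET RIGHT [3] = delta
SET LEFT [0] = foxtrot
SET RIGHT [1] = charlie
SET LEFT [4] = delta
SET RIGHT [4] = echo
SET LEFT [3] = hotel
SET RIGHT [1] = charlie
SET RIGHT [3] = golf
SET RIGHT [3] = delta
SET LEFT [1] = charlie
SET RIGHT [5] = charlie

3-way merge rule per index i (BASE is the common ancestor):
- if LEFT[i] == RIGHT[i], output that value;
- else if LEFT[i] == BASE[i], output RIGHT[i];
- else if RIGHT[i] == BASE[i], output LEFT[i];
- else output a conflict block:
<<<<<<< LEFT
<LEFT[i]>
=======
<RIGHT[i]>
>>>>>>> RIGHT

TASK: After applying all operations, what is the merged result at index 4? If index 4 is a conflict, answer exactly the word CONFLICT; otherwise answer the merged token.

Answer: CONFLICT

Derivation:
Final LEFT:  [foxtrot, charlie, india, hotel, delta, foxtrot]
Final RIGHT: [india, charlie, india, delta, echo, charlie]
i=0: L=foxtrot, R=india=BASE -> take LEFT -> foxtrot
i=1: L=charlie R=charlie -> agree -> charlie
i=2: L=india R=india -> agree -> india
i=3: BASE=foxtrot L=hotel R=delta all differ -> CONFLICT
i=4: BASE=hotel L=delta R=echo all differ -> CONFLICT
i=5: L=foxtrot=BASE, R=charlie -> take RIGHT -> charlie
Index 4 -> CONFLICT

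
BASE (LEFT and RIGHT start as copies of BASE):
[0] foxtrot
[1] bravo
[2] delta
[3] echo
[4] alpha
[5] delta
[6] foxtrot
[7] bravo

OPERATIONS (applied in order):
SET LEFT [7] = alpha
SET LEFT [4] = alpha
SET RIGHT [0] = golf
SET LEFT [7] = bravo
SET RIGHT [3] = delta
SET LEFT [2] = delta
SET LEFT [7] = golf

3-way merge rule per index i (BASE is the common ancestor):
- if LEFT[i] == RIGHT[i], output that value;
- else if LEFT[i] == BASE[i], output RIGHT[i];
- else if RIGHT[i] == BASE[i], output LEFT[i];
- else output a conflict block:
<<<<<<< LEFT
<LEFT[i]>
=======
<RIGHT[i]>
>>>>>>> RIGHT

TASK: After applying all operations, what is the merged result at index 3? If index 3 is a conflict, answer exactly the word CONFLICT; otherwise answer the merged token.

Final LEFT:  [foxtrot, bravo, delta, echo, alpha, delta, foxtrot, golf]
Final RIGHT: [golf, bravo, delta, delta, alpha, delta, foxtrot, bravo]
i=0: L=foxtrot=BASE, R=golf -> take RIGHT -> golf
i=1: L=bravo R=bravo -> agree -> bravo
i=2: L=delta R=delta -> agree -> delta
i=3: L=echo=BASE, R=delta -> take RIGHT -> delta
i=4: L=alpha R=alpha -> agree -> alpha
i=5: L=delta R=delta -> agree -> delta
i=6: L=foxtrot R=foxtrot -> agree -> foxtrot
i=7: L=golf, R=bravo=BASE -> take LEFT -> golf
Index 3 -> delta

Answer: delta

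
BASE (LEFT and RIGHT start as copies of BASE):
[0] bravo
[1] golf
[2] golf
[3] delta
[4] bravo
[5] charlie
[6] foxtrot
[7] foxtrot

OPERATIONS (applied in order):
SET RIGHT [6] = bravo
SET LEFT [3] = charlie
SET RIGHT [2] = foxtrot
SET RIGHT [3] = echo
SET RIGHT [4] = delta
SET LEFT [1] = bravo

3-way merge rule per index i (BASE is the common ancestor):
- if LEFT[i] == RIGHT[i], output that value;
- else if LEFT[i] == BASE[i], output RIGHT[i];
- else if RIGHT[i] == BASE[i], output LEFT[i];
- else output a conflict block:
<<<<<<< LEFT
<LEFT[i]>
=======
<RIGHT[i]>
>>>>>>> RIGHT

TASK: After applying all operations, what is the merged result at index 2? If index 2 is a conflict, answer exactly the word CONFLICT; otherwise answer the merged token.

Final LEFT:  [bravo, bravo, golf, charlie, bravo, charlie, foxtrot, foxtrot]
Final RIGHT: [bravo, golf, foxtrot, echo, delta, charlie, bravo, foxtrot]
i=0: L=bravo R=bravo -> agree -> bravo
i=1: L=bravo, R=golf=BASE -> take LEFT -> bravo
i=2: L=golf=BASE, R=foxtrot -> take RIGHT -> foxtrot
i=3: BASE=delta L=charlie R=echo all differ -> CONFLICT
i=4: L=bravo=BASE, R=delta -> take RIGHT -> delta
i=5: L=charlie R=charlie -> agree -> charlie
i=6: L=foxtrot=BASE, R=bravo -> take RIGHT -> bravo
i=7: L=foxtrot R=foxtrot -> agree -> foxtrot
Index 2 -> foxtrot

Answer: foxtrot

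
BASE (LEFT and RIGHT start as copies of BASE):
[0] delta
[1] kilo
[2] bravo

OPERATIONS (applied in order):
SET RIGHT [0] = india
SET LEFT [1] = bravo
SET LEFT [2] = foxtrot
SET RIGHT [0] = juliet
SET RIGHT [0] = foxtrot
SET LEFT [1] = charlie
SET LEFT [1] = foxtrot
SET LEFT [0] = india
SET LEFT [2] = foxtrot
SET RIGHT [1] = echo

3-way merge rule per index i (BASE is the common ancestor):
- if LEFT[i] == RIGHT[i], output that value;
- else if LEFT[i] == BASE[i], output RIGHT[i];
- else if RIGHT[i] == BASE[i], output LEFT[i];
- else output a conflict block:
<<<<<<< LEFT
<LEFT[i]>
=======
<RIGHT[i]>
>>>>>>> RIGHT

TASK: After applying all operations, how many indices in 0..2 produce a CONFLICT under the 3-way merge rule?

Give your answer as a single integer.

Final LEFT:  [india, foxtrot, foxtrot]
Final RIGHT: [foxtrot, echo, bravo]
i=0: BASE=delta L=india R=foxtrot all differ -> CONFLICT
i=1: BASE=kilo L=foxtrot R=echo all differ -> CONFLICT
i=2: L=foxtrot, R=bravo=BASE -> take LEFT -> foxtrot
Conflict count: 2

Answer: 2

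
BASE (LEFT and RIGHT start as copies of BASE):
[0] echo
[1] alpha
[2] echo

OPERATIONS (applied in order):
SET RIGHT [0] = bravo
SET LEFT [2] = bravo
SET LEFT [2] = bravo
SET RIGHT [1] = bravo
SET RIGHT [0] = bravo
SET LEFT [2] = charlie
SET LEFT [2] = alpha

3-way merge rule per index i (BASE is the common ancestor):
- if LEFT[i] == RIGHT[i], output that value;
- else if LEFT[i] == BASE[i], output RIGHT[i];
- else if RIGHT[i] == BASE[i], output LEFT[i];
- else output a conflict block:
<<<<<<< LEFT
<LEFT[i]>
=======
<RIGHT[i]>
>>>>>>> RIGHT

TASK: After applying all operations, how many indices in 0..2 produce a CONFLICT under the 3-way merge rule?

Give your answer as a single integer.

Final LEFT:  [echo, alpha, alpha]
Final RIGHT: [bravo, bravo, echo]
i=0: L=echo=BASE, R=bravo -> take RIGHT -> bravo
i=1: L=alpha=BASE, R=bravo -> take RIGHT -> bravo
i=2: L=alpha, R=echo=BASE -> take LEFT -> alpha
Conflict count: 0

Answer: 0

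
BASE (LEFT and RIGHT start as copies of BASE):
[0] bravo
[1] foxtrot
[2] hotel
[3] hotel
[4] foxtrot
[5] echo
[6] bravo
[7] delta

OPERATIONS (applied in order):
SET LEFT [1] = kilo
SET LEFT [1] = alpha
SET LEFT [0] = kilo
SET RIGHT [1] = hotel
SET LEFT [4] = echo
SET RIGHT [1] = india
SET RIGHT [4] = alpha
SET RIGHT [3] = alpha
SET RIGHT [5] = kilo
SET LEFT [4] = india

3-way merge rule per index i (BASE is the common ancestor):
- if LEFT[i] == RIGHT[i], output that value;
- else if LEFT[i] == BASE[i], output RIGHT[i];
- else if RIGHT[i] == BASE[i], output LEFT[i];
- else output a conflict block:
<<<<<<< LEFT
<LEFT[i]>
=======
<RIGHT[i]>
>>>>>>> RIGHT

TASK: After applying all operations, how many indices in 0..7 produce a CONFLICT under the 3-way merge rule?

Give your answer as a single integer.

Answer: 2

Derivation:
Final LEFT:  [kilo, alpha, hotel, hotel, india, echo, bravo, delta]
Final RIGHT: [bravo, india, hotel, alpha, alpha, kilo, bravo, delta]
i=0: L=kilo, R=bravo=BASE -> take LEFT -> kilo
i=1: BASE=foxtrot L=alpha R=india all differ -> CONFLICT
i=2: L=hotel R=hotel -> agree -> hotel
i=3: L=hotel=BASE, R=alpha -> take RIGHT -> alpha
i=4: BASE=foxtrot L=india R=alpha all differ -> CONFLICT
i=5: L=echo=BASE, R=kilo -> take RIGHT -> kilo
i=6: L=bravo R=bravo -> agree -> bravo
i=7: L=delta R=delta -> agree -> delta
Conflict count: 2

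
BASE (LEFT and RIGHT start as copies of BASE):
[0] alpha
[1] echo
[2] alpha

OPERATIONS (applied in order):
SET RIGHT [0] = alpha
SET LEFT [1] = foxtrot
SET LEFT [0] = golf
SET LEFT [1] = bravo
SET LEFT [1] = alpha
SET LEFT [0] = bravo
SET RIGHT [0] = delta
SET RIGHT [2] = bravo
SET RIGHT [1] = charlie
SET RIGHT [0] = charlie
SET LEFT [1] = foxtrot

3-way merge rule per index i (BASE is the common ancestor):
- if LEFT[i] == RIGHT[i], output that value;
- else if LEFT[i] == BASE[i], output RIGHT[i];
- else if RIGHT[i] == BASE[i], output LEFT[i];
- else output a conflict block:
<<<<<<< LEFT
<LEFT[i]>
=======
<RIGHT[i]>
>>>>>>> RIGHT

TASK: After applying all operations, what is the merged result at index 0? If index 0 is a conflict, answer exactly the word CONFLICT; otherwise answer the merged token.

Final LEFT:  [bravo, foxtrot, alpha]
Final RIGHT: [charlie, charlie, bravo]
i=0: BASE=alpha L=bravo R=charlie all differ -> CONFLICT
i=1: BASE=echo L=foxtrot R=charlie all differ -> CONFLICT
i=2: L=alpha=BASE, R=bravo -> take RIGHT -> bravo
Index 0 -> CONFLICT

Answer: CONFLICT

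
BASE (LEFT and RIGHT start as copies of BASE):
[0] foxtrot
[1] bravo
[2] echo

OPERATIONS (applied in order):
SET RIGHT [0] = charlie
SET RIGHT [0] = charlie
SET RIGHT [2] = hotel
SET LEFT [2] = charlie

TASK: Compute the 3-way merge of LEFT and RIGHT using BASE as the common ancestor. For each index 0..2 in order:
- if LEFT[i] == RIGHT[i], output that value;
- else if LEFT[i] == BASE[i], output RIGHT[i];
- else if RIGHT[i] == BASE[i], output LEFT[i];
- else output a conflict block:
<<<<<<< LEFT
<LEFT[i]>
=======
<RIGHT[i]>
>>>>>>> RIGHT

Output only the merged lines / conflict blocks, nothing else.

Answer: charlie
bravo
<<<<<<< LEFT
charlie
=======
hotel
>>>>>>> RIGHT

Derivation:
Final LEFT:  [foxtrot, bravo, charlie]
Final RIGHT: [charlie, bravo, hotel]
i=0: L=foxtrot=BASE, R=charlie -> take RIGHT -> charlie
i=1: L=bravo R=bravo -> agree -> bravo
i=2: BASE=echo L=charlie R=hotel all differ -> CONFLICT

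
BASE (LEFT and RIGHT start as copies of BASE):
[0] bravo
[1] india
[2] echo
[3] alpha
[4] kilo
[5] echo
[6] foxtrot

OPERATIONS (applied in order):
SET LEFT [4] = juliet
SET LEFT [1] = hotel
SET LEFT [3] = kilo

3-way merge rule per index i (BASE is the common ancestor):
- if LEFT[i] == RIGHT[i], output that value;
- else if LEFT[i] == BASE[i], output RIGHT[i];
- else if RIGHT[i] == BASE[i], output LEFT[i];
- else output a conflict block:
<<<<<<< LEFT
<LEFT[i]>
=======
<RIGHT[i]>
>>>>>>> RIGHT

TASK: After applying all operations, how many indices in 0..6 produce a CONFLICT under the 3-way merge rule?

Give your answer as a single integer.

Final LEFT:  [bravo, hotel, echo, kilo, juliet, echo, foxtrot]
Final RIGHT: [bravo, india, echo, alpha, kilo, echo, foxtrot]
i=0: L=bravo R=bravo -> agree -> bravo
i=1: L=hotel, R=india=BASE -> take LEFT -> hotel
i=2: L=echo R=echo -> agree -> echo
i=3: L=kilo, R=alpha=BASE -> take LEFT -> kilo
i=4: L=juliet, R=kilo=BASE -> take LEFT -> juliet
i=5: L=echo R=echo -> agree -> echo
i=6: L=foxtrot R=foxtrot -> agree -> foxtrot
Conflict count: 0

Answer: 0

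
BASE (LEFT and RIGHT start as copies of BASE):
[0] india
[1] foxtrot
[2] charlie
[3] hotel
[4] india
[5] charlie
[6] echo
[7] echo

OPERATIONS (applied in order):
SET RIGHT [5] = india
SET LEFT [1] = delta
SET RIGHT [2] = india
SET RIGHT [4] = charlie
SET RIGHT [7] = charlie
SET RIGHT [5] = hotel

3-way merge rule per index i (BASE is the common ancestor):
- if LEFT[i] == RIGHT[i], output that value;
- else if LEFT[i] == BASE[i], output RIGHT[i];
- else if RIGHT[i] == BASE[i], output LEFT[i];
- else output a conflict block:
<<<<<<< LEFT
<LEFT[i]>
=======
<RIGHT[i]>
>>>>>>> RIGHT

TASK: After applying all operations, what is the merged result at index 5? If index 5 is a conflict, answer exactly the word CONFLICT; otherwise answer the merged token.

Final LEFT:  [india, delta, charlie, hotel, india, charlie, echo, echo]
Final RIGHT: [india, foxtrot, india, hotel, charlie, hotel, echo, charlie]
i=0: L=india R=india -> agree -> india
i=1: L=delta, R=foxtrot=BASE -> take LEFT -> delta
i=2: L=charlie=BASE, R=india -> take RIGHT -> india
i=3: L=hotel R=hotel -> agree -> hotel
i=4: L=india=BASE, R=charlie -> take RIGHT -> charlie
i=5: L=charlie=BASE, R=hotel -> take RIGHT -> hotel
i=6: L=echo R=echo -> agree -> echo
i=7: L=echo=BASE, R=charlie -> take RIGHT -> charlie
Index 5 -> hotel

Answer: hotel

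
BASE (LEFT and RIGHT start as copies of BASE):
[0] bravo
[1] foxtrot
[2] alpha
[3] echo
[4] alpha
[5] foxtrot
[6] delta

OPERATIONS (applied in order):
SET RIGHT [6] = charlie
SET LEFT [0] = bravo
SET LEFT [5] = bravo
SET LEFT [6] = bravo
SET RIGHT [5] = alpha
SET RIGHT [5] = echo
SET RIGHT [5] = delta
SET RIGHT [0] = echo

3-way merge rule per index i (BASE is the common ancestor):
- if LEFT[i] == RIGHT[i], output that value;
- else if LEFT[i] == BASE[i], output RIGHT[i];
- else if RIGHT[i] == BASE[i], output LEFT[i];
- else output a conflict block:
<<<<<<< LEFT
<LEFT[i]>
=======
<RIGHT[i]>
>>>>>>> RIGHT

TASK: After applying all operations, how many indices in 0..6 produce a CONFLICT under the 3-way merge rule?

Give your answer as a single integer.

Answer: 2

Derivation:
Final LEFT:  [bravo, foxtrot, alpha, echo, alpha, bravo, bravo]
Final RIGHT: [echo, foxtrot, alpha, echo, alpha, delta, charlie]
i=0: L=bravo=BASE, R=echo -> take RIGHT -> echo
i=1: L=foxtrot R=foxtrot -> agree -> foxtrot
i=2: L=alpha R=alpha -> agree -> alpha
i=3: L=echo R=echo -> agree -> echo
i=4: L=alpha R=alpha -> agree -> alpha
i=5: BASE=foxtrot L=bravo R=delta all differ -> CONFLICT
i=6: BASE=delta L=bravo R=charlie all differ -> CONFLICT
Conflict count: 2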